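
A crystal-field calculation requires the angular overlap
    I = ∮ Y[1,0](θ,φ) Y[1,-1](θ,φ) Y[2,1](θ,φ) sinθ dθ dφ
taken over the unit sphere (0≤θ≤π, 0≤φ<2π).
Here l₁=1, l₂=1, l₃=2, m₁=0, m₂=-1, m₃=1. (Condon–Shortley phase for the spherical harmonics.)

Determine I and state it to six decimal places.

Checks pass: Σm=0; 4 even; l₃=2∈[0,2].
(2·1+1)(2·1+1)(2·2+1) = 45
Δ: 0! 2! 2! / 5! → 1/30
sum: t=0:+1/1 = 1/1
3j²(1 1 2; 0 0 0) = Δ·Π!·Σ² = 2/15  (sign +1)
sum: t=0:+1/2 = 1/2
3j²(1 1 2; 0 -1 1) = Δ·Π!·Σ² = 1/10  (sign -1)
combine: 4πI² = 45·2/15·1/10 = 3/5
take √, sign -1: I = -0.21850969

-0.218510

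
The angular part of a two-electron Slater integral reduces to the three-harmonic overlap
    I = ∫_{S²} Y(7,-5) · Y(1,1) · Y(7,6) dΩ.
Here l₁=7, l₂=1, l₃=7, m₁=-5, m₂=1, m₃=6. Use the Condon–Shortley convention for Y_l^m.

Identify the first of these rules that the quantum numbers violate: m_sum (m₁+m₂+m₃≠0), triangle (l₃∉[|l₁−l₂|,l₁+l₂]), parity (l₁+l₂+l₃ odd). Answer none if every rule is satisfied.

m₁+m₂+m₃ = -5 + 1 + 6 = 2  ✗
triangle: |7−1|=6 ≤ l₃=7 ≤ 7+1=8
parity: l₁+l₂+l₃ = 15 is odd

m_sum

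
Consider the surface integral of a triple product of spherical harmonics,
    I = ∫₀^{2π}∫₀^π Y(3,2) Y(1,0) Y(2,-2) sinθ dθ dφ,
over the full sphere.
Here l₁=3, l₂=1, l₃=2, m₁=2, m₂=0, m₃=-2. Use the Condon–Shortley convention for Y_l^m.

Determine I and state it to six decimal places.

m-sum 0 ✓  L=6 even ✓  2≤2≤4 ✓
Π(2lᵢ+1) = 7×3×5 = 105
triangle coeff Δ(3,1,2) = 1/105
Σ_t [1,1]: t=1:−1/4 = -1/4
(3j)²=3/35 [(3 1 2; 0 0 0)], sign=-1
Σ_t [1,1]: t=1:−1/24 = -1/24
(3j)²=1/21 [(3 1 2; 2 0 -2)], sign=-1
⇒ 4πI² = 3/7
I = (+1)√(3/7/(4π)) = 0.18467439

0.184674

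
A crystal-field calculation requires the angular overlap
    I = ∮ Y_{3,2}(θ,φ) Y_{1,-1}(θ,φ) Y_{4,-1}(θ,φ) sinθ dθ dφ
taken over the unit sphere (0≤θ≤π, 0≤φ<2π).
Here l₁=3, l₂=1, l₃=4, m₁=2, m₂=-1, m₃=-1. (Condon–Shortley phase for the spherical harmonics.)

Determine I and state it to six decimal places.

Checks pass: Σm=0; 8 even; l₃=4∈[2,4].
(2·3+1)(2·1+1)(2·4+1) = 189
Δ: 0! 6! 2! / 9! → 1/252
sum: t=0:+1/36 = 1/36
3j²(3 1 4; 0 0 0) = Δ·Π!·Σ² = 4/63  (sign +1)
sum: t=0:+1/240 = 1/240
3j²(3 1 4; 2 -1 -1) = Δ·Π!·Σ² = 1/84  (sign -1)
combine: 4πI² = 189·4/63·1/84 = 1/7
take √, sign -1: I = -0.10662181

-0.106622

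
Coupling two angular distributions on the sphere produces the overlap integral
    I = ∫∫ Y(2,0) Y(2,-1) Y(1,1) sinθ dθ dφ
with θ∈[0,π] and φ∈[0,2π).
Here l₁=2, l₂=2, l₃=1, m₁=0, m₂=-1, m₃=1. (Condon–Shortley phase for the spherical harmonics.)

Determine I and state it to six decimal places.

0.000000

L=5 odd ⇒ parity kills the (l;000) factor ⇒ I = 0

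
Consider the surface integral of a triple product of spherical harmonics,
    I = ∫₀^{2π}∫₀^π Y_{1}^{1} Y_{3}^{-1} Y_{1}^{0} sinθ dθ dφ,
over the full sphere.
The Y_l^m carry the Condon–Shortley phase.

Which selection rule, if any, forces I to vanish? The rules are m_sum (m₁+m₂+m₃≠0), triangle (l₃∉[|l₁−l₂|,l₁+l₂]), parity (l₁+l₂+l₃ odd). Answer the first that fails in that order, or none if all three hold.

Σmᵢ = 0  ✓
l₃∈[|l₁−l₂|,l₁+l₂]=[2,4], have l₃=1  ✗
Σlᵢ = 5 ⇒ odd

triangle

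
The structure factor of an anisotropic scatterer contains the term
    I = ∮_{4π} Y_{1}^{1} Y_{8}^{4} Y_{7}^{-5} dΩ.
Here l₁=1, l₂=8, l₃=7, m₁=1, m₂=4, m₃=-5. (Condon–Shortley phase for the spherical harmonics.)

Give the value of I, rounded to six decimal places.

Checks pass: Σm=0; 16 even; l₃=7∈[7,9].
(2·1+1)(2·8+1)(2·7+1) = 765
Δ: 2! 0! 14! / 17! → 1/2040
sum: t=1:−1/25401600 = -1/25401600
3j²(1 8 7; 0 0 0) = Δ·Π!·Σ² = 8/255  (sign +1)
sum: t=0:+1/1916006400 = 1/1916006400
3j²(1 8 7; 1 4 -5) = Δ·Π!·Σ² = 1/340  (sign +1)
combine: 4πI² = 765·8/255·1/340 = 6/85
take √, sign +1: I = 0.07494820

0.074948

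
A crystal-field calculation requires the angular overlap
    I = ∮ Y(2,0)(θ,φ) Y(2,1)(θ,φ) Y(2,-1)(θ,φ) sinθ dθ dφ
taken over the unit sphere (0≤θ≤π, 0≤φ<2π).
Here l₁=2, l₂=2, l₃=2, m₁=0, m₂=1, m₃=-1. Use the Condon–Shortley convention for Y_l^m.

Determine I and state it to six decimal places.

Checks pass: Σm=0; 6 even; l₃=2∈[0,4].
(2·2+1)(2·2+1)(2·2+1) = 125
Δ: 2! 2! 2! / 7! → 1/630
sum: t=0:+1/8 t=1:−1/1 t=2:+1/8 = -3/4
3j²(2 2 2; 0 0 0) = Δ·Π!·Σ² = 2/35  (sign -1)
sum: t=1:−1/2 t=2:+1/4 = -1/4
3j²(2 2 2; 0 1 -1) = Δ·Π!·Σ² = 1/70  (sign +1)
combine: 4πI² = 125·2/35·1/70 = 5/49
take √, sign -1: I = -0.09011188

-0.090112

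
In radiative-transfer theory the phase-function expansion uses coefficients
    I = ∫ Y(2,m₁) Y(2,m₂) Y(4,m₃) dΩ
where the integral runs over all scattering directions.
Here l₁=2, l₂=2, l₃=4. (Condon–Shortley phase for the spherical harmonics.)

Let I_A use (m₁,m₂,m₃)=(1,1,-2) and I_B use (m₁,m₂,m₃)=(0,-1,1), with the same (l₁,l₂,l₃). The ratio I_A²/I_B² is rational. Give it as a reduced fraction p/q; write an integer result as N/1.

Same 2,2,4: normalisation and zero-m 3j drop out of the ratio.
A: Δ: 0! 4! 4! / 9! → 1/630; sum: t=0:+1/36 = 1/36; 3j²(2 2 4; 1 1 -2) = Δ·Π!·Σ² = 4/63  (sign +1)
B: Δ: 0! 4! 4! / 9! → 1/630; sum: t=0:+1/24 = 1/24; 3j²(2 2 4; 0 -1 1) = Δ·Π!·Σ² = 1/21  (sign -1)
I_A²/I_B² = (4/63)/(1/21) = 4/3

4/3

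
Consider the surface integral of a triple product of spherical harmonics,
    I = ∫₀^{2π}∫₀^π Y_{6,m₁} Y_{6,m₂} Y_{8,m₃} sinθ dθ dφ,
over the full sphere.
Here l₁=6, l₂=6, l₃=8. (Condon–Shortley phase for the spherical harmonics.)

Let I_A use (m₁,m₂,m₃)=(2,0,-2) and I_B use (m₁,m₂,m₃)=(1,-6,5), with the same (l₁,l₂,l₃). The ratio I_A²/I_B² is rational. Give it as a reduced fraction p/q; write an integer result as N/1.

21/1573

Same 6,6,8: normalisation and zero-m 3j drop out of the ratio.
A: Δ: 4! 8! 8! / 21! → 1/1309458150; sum: t=0:+1/19906560 t=1:−1/3110400 t=2:+1/3317760 t=3:−1/21772800 t=4:+1/1393459200 = -1/66355200; 3j²(6 6 8; 2 0 -2) = Δ·Π!·Σ² = 21/92378  (sign -1)
B: Δ: 4! 8! 8! / 21! → 1/1309458150; sum: t=0:+1/696729600 = 1/696729600; 3j²(6 6 8; 1 -6 5) = Δ·Π!·Σ² = 11/646  (sign -1)
I_A²/I_B² = (21/92378)/(11/646) = 21/1573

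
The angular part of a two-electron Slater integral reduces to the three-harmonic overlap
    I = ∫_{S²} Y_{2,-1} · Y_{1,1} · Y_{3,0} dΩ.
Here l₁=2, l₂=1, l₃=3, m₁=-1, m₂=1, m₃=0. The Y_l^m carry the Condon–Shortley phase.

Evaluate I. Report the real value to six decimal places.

Checks pass: Σm=0; 6 even; l₃=3∈[1,3].
(2·2+1)(2·1+1)(2·3+1) = 105
Δ: 0! 4! 2! / 7! → 1/105
sum: t=0:+1/4 = 1/4
3j²(2 1 3; 0 0 0) = Δ·Π!·Σ² = 3/35  (sign -1)
sum: t=0:+1/12 = 1/12
3j²(2 1 3; -1 1 0) = Δ·Π!·Σ² = 1/35  (sign -1)
combine: 4πI² = 105·3/35·1/35 = 9/35
take √, sign +1: I = 0.14304817

0.143048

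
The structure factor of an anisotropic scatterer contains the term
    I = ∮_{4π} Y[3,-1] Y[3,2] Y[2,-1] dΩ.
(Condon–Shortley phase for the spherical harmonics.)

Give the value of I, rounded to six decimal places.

0.162868

Rules hold: Σm=0, L=8 even, 0≤2≤6.
N = 7·7·5 = 245
Δ = 4!·2!·2!/9! = 1/3780
Racah Σ t=1..3: t=1:−1/24 t=2:+1/4 t=3:−1/24 = 1/6
⇒ 3j(3 3 2; 0 0 0)² = 4/105, sgn +1
Racah Σ t=3..4: t=3:−1/12 t=4:+1/48 = -1/16
⇒ 3j(3 3 2; -1 2 -1)² = 1/28, sgn +1
4πI² = N·(3j₀)²·(3jₘ)² = 1/3
I = +1·√(0.333333/4π) = 0.16286750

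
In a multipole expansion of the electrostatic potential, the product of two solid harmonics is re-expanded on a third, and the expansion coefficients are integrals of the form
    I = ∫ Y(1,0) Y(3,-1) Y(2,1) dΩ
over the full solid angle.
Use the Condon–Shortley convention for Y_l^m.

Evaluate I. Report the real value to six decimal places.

m-sum 0 ✓  L=6 even ✓  2≤2≤4 ✓
Π(2lᵢ+1) = 3×7×5 = 105
triangle coeff Δ(1,3,2) = 1/105
Σ_t [1,1]: t=1:−1/4 = -1/4
(3j)²=3/35 [(1 3 2; 0 0 0)], sign=-1
Σ_t [1,1]: t=1:−1/6 = -1/6
(3j)²=8/105 [(1 3 2; 0 -1 1)], sign=+1
⇒ 4πI² = 24/35
I = (-1)√(24/35/(4π)) = -0.23359668

-0.233597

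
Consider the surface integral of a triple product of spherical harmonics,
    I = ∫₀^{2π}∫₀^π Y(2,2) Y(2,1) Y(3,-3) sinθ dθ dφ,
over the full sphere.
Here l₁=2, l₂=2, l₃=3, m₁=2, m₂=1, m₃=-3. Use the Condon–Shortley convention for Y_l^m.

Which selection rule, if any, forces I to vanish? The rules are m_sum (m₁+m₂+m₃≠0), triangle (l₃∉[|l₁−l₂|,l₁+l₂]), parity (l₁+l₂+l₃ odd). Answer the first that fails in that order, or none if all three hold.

m₁+m₂+m₃ = 2 + 1 − 3 = 0  ✓
triangle: |2−2|=0 ≤ l₃=3 ≤ 2+2=4  ✓
parity: l₁+l₂+l₃ = 7 is odd  ✗

parity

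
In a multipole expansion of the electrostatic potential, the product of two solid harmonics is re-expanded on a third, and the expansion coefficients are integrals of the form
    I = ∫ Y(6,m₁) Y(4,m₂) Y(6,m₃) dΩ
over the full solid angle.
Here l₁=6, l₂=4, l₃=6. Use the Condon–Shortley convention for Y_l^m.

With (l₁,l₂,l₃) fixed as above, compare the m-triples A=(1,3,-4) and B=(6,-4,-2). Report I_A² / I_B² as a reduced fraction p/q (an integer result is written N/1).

Shared (l₁,l₂,l₃)=(6,4,6): N and (l;000)² cancel in I_A²/I_B².
A: Δ = 4!·8!·4!/17! = 1/15315300; Racah Σ t=3..4: t=3:−1/207360 t=4:+1/725760 = -1/290304; ⇒ 3j(6 4 6; 1 3 -4)² = 125/7293, sgn -1
B: Δ = 4!·8!·4!/17! = 1/15315300; Racah Σ t=0..0: t=0:+1/23224320 = 1/23224320; ⇒ 3j(6 4 6; 6 -4 -2)² = 1/442, sgn +1
I_A²/I_B² = (125/7293)/(1/442) = 250/33

250/33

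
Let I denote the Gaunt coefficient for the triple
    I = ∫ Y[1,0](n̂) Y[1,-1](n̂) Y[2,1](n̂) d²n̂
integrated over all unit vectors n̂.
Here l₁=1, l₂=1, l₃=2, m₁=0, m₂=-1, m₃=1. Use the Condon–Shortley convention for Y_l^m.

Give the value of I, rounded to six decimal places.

Rules hold: Σm=0, L=4 even, 0≤2≤2.
N = 3·3·5 = 45
Δ = 0!·2!·2!/5! = 1/30
Racah Σ t=0..0: t=0:+1/1 = 1/1
⇒ 3j(1 1 2; 0 0 0)² = 2/15, sgn +1
Racah Σ t=0..0: t=0:+1/2 = 1/2
⇒ 3j(1 1 2; 0 -1 1)² = 1/10, sgn -1
4πI² = N·(3j₀)²·(3jₘ)² = 3/5
I = -1·√(0.6/4π) = -0.21850969

-0.218510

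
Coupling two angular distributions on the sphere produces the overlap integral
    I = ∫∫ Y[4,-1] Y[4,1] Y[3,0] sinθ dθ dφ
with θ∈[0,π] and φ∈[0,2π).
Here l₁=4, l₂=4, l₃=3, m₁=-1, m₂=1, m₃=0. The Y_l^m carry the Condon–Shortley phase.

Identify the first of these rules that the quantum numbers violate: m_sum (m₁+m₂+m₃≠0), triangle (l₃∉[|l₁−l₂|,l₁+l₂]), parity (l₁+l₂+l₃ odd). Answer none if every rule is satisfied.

parity

azimuthal sum: -1 + 1 + 0 = 0  ✓
0 ≤ 3 ≤ 8 (triangle on l)  ✓
L = 4 + 4 + 3 = 11 (odd)  ✗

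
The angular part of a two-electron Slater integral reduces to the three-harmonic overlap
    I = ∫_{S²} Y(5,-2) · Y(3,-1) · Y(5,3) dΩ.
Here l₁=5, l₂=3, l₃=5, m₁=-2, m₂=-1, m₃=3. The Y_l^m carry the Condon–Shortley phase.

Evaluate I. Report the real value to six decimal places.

l₁+l₂+l₃=13 is odd: 3j(l;000)=0 ⇒ I=0

0.000000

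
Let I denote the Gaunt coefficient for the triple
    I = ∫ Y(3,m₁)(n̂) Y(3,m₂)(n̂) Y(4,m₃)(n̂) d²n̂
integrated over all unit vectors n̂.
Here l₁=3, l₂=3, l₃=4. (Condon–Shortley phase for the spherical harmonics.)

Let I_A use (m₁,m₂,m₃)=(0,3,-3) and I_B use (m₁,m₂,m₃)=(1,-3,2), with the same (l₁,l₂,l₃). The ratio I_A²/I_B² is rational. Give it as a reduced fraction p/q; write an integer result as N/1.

l's match ⇒ only the (l;m) 3-j factors differ between A and B.
A: triangle coeff Δ(3,3,4) = 1/34650; Σ_t [2,2]: t=2:+1/288 = 1/288; (3j)²=1/22 [(3 3 4; 0 3 -3)], sign=-1
B: triangle coeff Δ(3,3,4) = 1/34650; Σ_t [0,0]: t=0:+1/192 = 1/192; (3j)²=3/77 [(3 3 4; 1 -3 2)], sign=+1
I_A²/I_B² = (1/22)/(3/77) = 7/6

7/6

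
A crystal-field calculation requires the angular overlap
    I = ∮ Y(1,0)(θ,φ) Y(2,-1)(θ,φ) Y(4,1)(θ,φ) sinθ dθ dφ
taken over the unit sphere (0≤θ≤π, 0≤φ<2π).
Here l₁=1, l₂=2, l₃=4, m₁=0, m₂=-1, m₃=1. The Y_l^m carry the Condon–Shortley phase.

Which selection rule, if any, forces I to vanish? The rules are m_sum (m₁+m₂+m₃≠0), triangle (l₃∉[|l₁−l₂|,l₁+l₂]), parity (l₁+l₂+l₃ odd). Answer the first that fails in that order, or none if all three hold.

triangle

m₁+m₂+m₃ = 0 − 1 + 1 = 0  ✓
triangle: |1−2|=1 ≤ l₃=4 ≤ 1+2=3  ✗
parity: l₁+l₂+l₃ = 7 is odd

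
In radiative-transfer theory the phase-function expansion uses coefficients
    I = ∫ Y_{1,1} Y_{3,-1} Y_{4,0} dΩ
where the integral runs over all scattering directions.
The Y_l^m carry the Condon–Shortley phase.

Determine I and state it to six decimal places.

m-sum 0 ✓  L=8 even ✓  2≤4≤4 ✓
Π(2lᵢ+1) = 3×7×9 = 189
triangle coeff Δ(1,3,4) = 1/252
Σ_t [0,0]: t=0:+1/36 = 1/36
(3j)²=4/63 [(1 3 4; 0 0 0)], sign=+1
Σ_t [0,0]: t=0:+1/96 = 1/96
(3j)²=1/42 [(1 3 4; 1 -1 0)], sign=+1
⇒ 4πI² = 2/7
I = (+1)√(2/7/(4π)) = 0.15078601

0.150786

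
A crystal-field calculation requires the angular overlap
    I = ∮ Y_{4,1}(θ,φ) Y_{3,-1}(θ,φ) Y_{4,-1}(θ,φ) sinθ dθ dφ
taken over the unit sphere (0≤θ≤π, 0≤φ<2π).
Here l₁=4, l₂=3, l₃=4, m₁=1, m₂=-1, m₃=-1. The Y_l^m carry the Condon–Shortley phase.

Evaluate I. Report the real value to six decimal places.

0.000000

m-sum = 1 − 1 − 1 = -1 ≠ 0 ⇒ I = 0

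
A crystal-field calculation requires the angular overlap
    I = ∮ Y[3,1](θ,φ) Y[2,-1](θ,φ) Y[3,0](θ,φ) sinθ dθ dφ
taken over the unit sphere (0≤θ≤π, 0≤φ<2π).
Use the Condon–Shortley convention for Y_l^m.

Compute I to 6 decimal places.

-0.059471

m-sum 0 ✓  L=8 even ✓  1≤3≤5 ✓
Π(2lᵢ+1) = 7×5×7 = 245
triangle coeff Δ(3,2,3) = 1/3780
Σ_t [0,2]: t=0:+1/24 t=1:−1/4 t=2:+1/24 = -1/6
(3j)²=4/105 [(3 2 3; 0 0 0)], sign=+1
Σ_t [0,1]: t=0:+1/8 t=1:−1/12 = 1/24
(3j)²=1/210 [(3 2 3; 1 -1 0)], sign=-1
⇒ 4πI² = 2/45
I = (-1)√(2/45/(4π)) = -0.05947080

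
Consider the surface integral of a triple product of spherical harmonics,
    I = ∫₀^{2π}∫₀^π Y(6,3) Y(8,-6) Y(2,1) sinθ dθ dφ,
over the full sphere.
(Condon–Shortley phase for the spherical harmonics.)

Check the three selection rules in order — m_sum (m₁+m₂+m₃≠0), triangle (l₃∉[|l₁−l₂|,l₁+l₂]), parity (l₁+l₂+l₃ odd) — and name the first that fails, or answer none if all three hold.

m_sum

azimuthal sum: 3 − 6 + 1 = -2  ✗
2 ≤ 2 ≤ 14 (triangle on l)
L = 6 + 8 + 2 = 16 (even)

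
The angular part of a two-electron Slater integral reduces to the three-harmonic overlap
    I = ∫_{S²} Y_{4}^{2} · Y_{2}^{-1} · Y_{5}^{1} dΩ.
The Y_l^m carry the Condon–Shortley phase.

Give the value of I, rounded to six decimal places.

0.000000

Σmᵢ = 2 ≠ 0, so the φ-integral vanishes; I = 0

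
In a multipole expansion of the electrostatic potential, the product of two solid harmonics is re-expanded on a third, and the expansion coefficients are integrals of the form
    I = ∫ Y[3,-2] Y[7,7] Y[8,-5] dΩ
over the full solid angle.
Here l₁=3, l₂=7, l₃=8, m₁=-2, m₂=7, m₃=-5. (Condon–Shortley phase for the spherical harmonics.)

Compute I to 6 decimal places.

Rules hold: Σm=0, L=18 even, 4≤8≤10.
N = 7·15·17 = 1785
Δ = 2!·4!·12!/19! = 1/5290740
Racah Σ t=0..2: t=0:+1/7257600 t=1:−1/2073600 t=2:+1/7257600 = -1/4838400
⇒ 3j(3 7 8; 0 0 0)² = 252/20995, sgn -1
Racah Σ t=2..2: t=2:+1/5748019200 = 1/5748019200
⇒ 3j(3 7 8; -2 7 -5)² = 13/5814, sgn -1
4πI² = N·(3j₀)²·(3jₘ)² = 294/6137
I = +1·√(0.0479061/4π) = 0.06174342

0.061743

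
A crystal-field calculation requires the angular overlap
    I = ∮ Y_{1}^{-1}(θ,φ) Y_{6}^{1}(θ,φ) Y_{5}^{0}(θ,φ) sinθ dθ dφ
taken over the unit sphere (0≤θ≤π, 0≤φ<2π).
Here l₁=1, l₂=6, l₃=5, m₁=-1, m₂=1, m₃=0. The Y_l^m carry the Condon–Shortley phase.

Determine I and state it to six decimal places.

-0.187239

m-sum 0 ✓  L=12 even ✓  5≤5≤7 ✓
Π(2lᵢ+1) = 3×13×11 = 429
triangle coeff Δ(1,6,5) = 1/858
Σ_t [1,1]: t=1:−1/14400 = -1/14400
(3j)²=6/143 [(1 6 5; 0 0 0)], sign=+1
Σ_t [2,2]: t=2:+1/28800 = 1/28800
(3j)²=7/286 [(1 6 5; -1 1 0)], sign=-1
⇒ 4πI² = 63/143
I = (-1)√(63/143/(4π)) = -0.18723944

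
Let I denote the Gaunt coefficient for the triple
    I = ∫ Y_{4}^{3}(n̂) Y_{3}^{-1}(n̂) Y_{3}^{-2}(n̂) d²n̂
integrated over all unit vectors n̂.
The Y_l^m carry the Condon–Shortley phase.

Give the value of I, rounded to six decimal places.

-0.095955

m-sum 0 ✓  L=10 even ✓  1≤3≤7 ✓
Π(2lᵢ+1) = 9×7×7 = 441
triangle coeff Δ(4,3,3) = 1/34650
Σ_t [1,3]: t=1:−1/72 t=2:+1/16 t=3:−1/72 = 5/144
(3j)²=2/77 [(4 3 3; 0 0 0)], sign=-1
Σ_t [0,1]: t=0:+1/288 t=1:−1/144 = -1/288
(3j)²=1/99 [(4 3 3; 3 -1 -2)], sign=+1
⇒ 4πI² = 14/121
I = (-1)√(14/121/(4π)) = -0.09595473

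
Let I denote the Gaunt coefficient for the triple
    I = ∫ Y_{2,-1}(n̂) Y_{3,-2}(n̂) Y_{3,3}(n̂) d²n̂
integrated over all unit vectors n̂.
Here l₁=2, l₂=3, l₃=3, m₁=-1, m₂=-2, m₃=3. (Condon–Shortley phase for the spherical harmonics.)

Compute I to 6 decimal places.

m-sum 0 ✓  L=8 even ✓  1≤3≤5 ✓
Π(2lᵢ+1) = 5×7×7 = 245
triangle coeff Δ(2,3,3) = 1/3780
Σ_t [0,2]: t=0:+1/24 t=1:−1/4 t=2:+1/24 = -1/6
(3j)²=4/105 [(2 3 3; 0 0 0)], sign=+1
Σ_t [1,1]: t=1:−1/48 = -1/48
(3j)²=5/84 [(2 3 3; -1 -2 3)], sign=-1
⇒ 4πI² = 5/9
I = (-1)√(5/9/(4π)) = -0.21026104

-0.210261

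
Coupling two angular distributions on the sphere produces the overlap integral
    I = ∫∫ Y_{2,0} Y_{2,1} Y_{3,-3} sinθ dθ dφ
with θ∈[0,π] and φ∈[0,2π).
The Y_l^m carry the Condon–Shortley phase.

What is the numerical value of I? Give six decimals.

0.000000

0 + 1 − 3 = -2 ≠ 0: azimuthal integral kills it; I = 0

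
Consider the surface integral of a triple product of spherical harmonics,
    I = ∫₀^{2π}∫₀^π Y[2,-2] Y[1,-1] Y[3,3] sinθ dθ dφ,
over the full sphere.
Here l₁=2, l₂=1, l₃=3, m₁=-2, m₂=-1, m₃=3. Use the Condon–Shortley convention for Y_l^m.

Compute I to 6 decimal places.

m-sum 0 ✓  L=6 even ✓  1≤3≤3 ✓
Π(2lᵢ+1) = 5×3×7 = 105
triangle coeff Δ(2,1,3) = 1/105
Σ_t [0,0]: t=0:+1/4 = 1/4
(3j)²=3/35 [(2 1 3; 0 0 0)], sign=-1
Σ_t [0,0]: t=0:+1/48 = 1/48
(3j)²=1/7 [(2 1 3; -2 -1 3)], sign=+1
⇒ 4πI² = 9/7
I = (-1)√(9/7/(4π)) = -0.31986543

-0.319865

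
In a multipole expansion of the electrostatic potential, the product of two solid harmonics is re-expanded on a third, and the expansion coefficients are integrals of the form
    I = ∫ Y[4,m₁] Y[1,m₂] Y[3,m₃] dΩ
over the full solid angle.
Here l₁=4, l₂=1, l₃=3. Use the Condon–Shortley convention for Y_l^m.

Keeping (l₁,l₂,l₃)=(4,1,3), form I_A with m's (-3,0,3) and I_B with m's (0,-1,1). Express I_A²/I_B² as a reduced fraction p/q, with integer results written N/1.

7/6

Same 4,1,3: normalisation and zero-m 3j drop out of the ratio.
A: Δ: 2! 6! 0! / 9! → 1/252; sum: t=1:−1/720 = -1/720; 3j²(4 1 3; -3 0 3) = Δ·Π!·Σ² = 1/36  (sign -1)
B: Δ: 2! 6! 0! / 9! → 1/252; sum: t=0:+1/96 = 1/96; 3j²(4 1 3; 0 -1 1) = Δ·Π!·Σ² = 1/42  (sign +1)
I_A²/I_B² = (1/36)/(1/42) = 7/6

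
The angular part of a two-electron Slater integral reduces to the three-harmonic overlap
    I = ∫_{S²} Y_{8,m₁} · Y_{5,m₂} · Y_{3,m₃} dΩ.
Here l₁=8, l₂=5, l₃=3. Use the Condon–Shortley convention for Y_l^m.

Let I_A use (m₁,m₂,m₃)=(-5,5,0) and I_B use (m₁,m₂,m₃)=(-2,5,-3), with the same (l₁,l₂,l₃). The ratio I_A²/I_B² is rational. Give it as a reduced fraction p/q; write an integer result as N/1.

286/1

Shared (l₁,l₂,l₃)=(8,5,3): N and (l;000)² cancel in I_A²/I_B².
A: Δ = 10!·6!·0!/17! = 1/136136; Racah Σ t=10..10: t=10:+1/130636800 = 1/130636800; ⇒ 3j(8 5 3; -5 5 0)² = 1/476, sgn -1
B: Δ = 10!·6!·0!/17! = 1/136136; Racah Σ t=10..10: t=10:+1/2612736000 = 1/2612736000; ⇒ 3j(8 5 3; -2 5 -3)² = 1/136136, sgn +1
I_A²/I_B² = (1/476)/(1/136136) = 286/1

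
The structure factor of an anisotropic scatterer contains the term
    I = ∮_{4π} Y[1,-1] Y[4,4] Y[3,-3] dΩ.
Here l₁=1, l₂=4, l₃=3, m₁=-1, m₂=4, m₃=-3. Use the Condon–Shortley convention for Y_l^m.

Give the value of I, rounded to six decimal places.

m-sum 0 ✓  L=8 even ✓  3≤3≤5 ✓
Π(2lᵢ+1) = 3×9×7 = 189
triangle coeff Δ(1,4,3) = 1/252
Σ_t [1,1]: t=1:−1/36 = -1/36
(3j)²=4/63 [(1 4 3; 0 0 0)], sign=+1
Σ_t [2,2]: t=2:+1/1440 = 1/1440
(3j)²=1/9 [(1 4 3; -1 4 -3)], sign=+1
⇒ 4πI² = 4/3
I = (+1)√(4/3/(4π)) = 0.32573501

0.325735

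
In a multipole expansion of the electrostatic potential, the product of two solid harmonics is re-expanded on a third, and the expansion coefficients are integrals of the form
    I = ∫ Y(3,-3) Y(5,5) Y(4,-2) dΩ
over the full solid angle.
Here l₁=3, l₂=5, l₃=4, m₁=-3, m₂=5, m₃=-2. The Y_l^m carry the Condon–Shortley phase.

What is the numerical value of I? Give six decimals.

0.138791

Checks pass: Σm=0; 12 even; l₃=4∈[2,8].
(2·3+1)(2·5+1)(2·4+1) = 693
Δ: 4! 2! 6! / 13! → 1/180180
sum: t=1:−1/576 t=2:+1/144 t=3:−1/576 = 1/288
3j²(3 5 4; 0 0 0) = Δ·Π!·Σ² = 20/1001  (sign +1)
sum: t=4:+1/34560 = 1/34560
3j²(3 5 4; -3 5 -2) = Δ·Π!·Σ² = 5/286  (sign +1)
combine: 4πI² = 693·20/1001·5/286 = 450/1859
take √, sign +1: I = 0.13879110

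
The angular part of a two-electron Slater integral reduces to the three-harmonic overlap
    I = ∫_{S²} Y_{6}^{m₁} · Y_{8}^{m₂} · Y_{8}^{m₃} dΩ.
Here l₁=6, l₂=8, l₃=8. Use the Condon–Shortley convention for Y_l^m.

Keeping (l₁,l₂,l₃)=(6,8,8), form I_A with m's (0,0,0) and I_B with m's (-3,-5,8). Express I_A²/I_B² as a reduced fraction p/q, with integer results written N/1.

75/169

l's match ⇒ only the (l;m) 3-j factors differ between A and B.
A: triangle coeff Δ(6,8,8) = 1/13742520792; Σ_t [0,6]: t=0:+1/41803776000 t=1:−1/435456000 t=2:+1/39813120 t=3:−1/18662400 t=4:+1/39813120 t=5:−1/435456000 t=6:+1/41803776000 = -11/1393459200; (3j)²=600/96577 [(6 8 8; 0 0 0)], sign=-1
B: triangle coeff Δ(6,8,8) = 1/13742520792; Σ_t [3,3]: t=3:−1/94058496000 = -1/94058496000; (3j)²=104/7429 [(6 8 8; -3 -5 8)], sign=-1
I_A²/I_B² = (600/96577)/(104/7429) = 75/169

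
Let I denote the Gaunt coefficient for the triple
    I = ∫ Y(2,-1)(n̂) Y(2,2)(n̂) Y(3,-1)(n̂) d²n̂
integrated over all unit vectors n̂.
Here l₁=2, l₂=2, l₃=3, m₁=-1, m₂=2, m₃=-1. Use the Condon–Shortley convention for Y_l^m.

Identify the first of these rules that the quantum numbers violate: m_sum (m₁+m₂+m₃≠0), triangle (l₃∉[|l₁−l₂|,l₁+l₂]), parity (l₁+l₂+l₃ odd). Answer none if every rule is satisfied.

parity

Σmᵢ = 0  ✓
l₃∈[|l₁−l₂|,l₁+l₂]=[0,4], have l₃=3  ✓
Σlᵢ = 7 ⇒ odd  ✗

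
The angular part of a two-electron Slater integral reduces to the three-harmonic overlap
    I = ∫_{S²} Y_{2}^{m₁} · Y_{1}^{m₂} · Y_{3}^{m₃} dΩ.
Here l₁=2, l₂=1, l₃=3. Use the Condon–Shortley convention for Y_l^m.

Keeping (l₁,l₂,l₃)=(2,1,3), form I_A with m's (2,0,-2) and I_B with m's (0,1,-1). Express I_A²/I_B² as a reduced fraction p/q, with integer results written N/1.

Shared (l₁,l₂,l₃)=(2,1,3): N and (l;000)² cancel in I_A²/I_B².
A: Δ = 0!·4!·2!/7! = 1/105; Racah Σ t=0..0: t=0:+1/24 = 1/24; ⇒ 3j(2 1 3; 2 0 -2)² = 1/21, sgn -1
B: Δ = 0!·4!·2!/7! = 1/105; Racah Σ t=0..0: t=0:+1/8 = 1/8; ⇒ 3j(2 1 3; 0 1 -1)² = 2/35, sgn +1
I_A²/I_B² = (1/21)/(2/35) = 5/6

5/6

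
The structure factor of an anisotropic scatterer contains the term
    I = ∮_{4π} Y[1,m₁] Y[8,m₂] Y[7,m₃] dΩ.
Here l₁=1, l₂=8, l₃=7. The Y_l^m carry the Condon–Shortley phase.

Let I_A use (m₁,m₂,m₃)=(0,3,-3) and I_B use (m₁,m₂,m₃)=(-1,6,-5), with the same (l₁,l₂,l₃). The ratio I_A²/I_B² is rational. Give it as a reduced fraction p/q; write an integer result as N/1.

55/91

Same 1,8,7: normalisation and zero-m 3j drop out of the ratio.
A: Δ: 2! 0! 14! / 17! → 1/2040; sum: t=1:−1/87091200 = -1/87091200; 3j²(1 8 7; 0 3 -3) = Δ·Π!·Σ² = 11/408  (sign -1)
B: Δ: 2! 0! 14! / 17! → 1/2040; sum: t=2:+1/1916006400 = 1/1916006400; 3j²(1 8 7; -1 6 -5) = Δ·Π!·Σ² = 91/2040  (sign +1)
I_A²/I_B² = (11/408)/(91/2040) = 55/91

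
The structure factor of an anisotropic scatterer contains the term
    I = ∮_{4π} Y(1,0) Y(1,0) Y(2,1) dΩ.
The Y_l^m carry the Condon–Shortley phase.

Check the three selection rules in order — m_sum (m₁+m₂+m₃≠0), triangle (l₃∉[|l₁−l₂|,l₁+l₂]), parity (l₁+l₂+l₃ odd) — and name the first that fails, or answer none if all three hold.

Σmᵢ = 1  ✗
l₃∈[|l₁−l₂|,l₁+l₂]=[0,2], have l₃=2
Σlᵢ = 4 ⇒ even

m_sum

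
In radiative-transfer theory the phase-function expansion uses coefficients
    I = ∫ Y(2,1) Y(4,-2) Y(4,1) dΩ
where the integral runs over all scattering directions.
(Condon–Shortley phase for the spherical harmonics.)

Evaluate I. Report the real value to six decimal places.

0.127700

m-sum 0 ✓  L=10 even ✓  2≤4≤6 ✓
Π(2lᵢ+1) = 5×9×9 = 405
triangle coeff Δ(2,4,4) = 1/13860
Σ_t [0,2]: t=0:+1/192 t=1:−1/36 t=2:+1/192 = -5/288
(3j)²=20/693 [(2 4 4; 0 0 0)], sign=-1
Σ_t [0,1]: t=0:+1/96 t=1:−1/240 = 1/160
(3j)²=27/1540 [(2 4 4; 1 -2 1)], sign=-1
⇒ 4πI² = 1215/5929
I = (+1)√(1215/5929/(4π)) = 0.12770047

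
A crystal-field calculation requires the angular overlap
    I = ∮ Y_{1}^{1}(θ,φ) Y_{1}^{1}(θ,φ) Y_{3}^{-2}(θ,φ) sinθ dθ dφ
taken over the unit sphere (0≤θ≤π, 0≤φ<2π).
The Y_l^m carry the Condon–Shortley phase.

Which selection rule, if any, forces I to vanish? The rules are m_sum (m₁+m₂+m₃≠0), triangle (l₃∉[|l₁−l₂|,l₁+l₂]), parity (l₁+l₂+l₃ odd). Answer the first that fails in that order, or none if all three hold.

triangle

m₁+m₂+m₃ = 1 + 1 − 2 = 0  ✓
triangle: |1−1|=0 ≤ l₃=3 ≤ 1+1=2  ✗
parity: l₁+l₂+l₃ = 5 is odd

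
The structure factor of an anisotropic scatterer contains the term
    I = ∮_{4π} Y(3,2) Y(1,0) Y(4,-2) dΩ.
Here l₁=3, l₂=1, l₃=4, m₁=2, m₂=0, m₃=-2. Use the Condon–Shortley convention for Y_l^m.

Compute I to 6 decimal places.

0.213244

m-sum 0 ✓  L=8 even ✓  2≤4≤4 ✓
Π(2lᵢ+1) = 7×3×9 = 189
triangle coeff Δ(3,1,4) = 1/252
Σ_t [0,0]: t=0:+1/36 = 1/36
(3j)²=4/63 [(3 1 4; 0 0 0)], sign=+1
Σ_t [0,0]: t=0:+1/120 = 1/120
(3j)²=1/21 [(3 1 4; 2 0 -2)], sign=+1
⇒ 4πI² = 4/7
I = (+1)√(4/7/(4π)) = 0.21324362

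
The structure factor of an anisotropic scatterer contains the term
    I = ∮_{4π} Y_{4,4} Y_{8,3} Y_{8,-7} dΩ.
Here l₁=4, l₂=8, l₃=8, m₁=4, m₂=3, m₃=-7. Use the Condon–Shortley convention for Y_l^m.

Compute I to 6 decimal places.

-0.067663

Rules hold: Σm=0, L=20 even, 4≤8≤12.
N = 9·17·17 = 2601
Δ = 4!·4!·12!/21! = 1/185175900
Racah Σ t=0..4: t=0:+1/557383680 t=1:−1/21772800 t=2:+1/8294400 t=3:−1/21772800 t=4:+1/557383680 = 1/30965760
⇒ 3j(4 8 8; 0 0 0)² = 36/4199, sgn +1
Racah Σ t=0..0: t=0:+1/22992076800 = 1/22992076800
⇒ 3j(4 8 8; 4 3 -7)² = 5/1938, sgn -1
4πI² = N·(3j₀)²·(3jₘ)² = 270/4693
I = -1·√(0.0575325/4π) = -0.06766307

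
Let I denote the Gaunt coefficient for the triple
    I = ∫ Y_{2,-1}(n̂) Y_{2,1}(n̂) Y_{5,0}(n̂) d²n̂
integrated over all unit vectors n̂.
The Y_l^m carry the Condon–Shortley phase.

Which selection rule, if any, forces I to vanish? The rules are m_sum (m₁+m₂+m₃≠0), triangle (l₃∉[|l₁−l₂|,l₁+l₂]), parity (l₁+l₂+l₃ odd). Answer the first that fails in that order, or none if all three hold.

triangle

m₁+m₂+m₃ = -1 + 1 + 0 = 0  ✓
triangle: |2−2|=0 ≤ l₃=5 ≤ 2+2=4  ✗
parity: l₁+l₂+l₃ = 9 is odd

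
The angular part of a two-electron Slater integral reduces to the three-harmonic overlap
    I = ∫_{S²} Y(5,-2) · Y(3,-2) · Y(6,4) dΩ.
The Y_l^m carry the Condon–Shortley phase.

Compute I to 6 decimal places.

0.088266

Checks pass: Σm=0; 14 even; l₃=6∈[2,8].
(2·5+1)(2·3+1)(2·6+1) = 1001
Δ: 2! 8! 4! / 15! → 1/675675
sum: t=0:+1/8640 t=1:−1/2304 t=2:+1/8640 = -7/34560
3j²(5 3 6; 0 0 0) = Δ·Π!·Σ² = 7/429  (sign -1)
sum: t=0:+1/60480 t=1:−1/34560 = -1/80640
3j²(5 3 6; -2 -2 4) = Δ·Π!·Σ² = 6/1001  (sign -1)
combine: 4πI² = 1001·7/429·6/1001 = 14/143
take √, sign +1: I = 0.08826552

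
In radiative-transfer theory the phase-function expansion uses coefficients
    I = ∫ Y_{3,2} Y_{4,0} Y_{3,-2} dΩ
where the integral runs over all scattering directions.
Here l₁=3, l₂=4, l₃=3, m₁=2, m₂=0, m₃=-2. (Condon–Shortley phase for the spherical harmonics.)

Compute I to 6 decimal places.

-0.179515

Checks pass: Σm=0; 10 even; l₃=3∈[1,7].
(2·3+1)(2·4+1)(2·3+1) = 441
Δ: 4! 2! 4! / 11! → 1/34650
sum: t=1:−1/72 t=2:+1/16 t=3:−1/72 = 5/144
3j²(3 4 3; 0 0 0) = Δ·Π!·Σ² = 2/77  (sign -1)
sum: t=0:+1/576 t=1:−1/72 = -7/576
3j²(3 4 3; 2 0 -2) = Δ·Π!·Σ² = 7/198  (sign +1)
combine: 4πI² = 441·2/77·7/198 = 49/121
take √, sign -1: I = -0.17951487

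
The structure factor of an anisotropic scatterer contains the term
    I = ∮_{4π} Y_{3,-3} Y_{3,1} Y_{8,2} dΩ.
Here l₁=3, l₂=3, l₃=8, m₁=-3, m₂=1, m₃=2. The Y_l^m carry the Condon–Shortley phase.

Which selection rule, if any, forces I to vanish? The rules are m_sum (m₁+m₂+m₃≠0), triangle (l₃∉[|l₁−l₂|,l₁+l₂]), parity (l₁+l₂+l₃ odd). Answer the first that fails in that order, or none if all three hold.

triangle

Σmᵢ = 0  ✓
l₃∈[|l₁−l₂|,l₁+l₂]=[0,6], have l₃=8  ✗
Σlᵢ = 14 ⇒ even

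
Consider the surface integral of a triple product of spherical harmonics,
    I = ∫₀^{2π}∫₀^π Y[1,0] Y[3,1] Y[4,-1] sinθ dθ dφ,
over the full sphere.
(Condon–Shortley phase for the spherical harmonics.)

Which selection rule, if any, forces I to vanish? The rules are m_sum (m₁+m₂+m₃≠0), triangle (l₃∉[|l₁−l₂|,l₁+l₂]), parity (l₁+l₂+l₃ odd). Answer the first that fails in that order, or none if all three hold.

none

azimuthal sum: 0 + 1 − 1 = 0  ✓
2 ≤ 4 ≤ 4 (triangle on l)  ✓
L = 1 + 3 + 4 = 8 (even)  ✓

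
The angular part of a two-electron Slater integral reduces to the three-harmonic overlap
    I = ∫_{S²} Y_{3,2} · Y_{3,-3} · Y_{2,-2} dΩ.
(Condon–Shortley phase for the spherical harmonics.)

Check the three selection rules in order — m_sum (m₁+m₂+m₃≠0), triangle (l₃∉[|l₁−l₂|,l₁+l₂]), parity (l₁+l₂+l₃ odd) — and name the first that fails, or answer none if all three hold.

m_sum

m₁+m₂+m₃ = 2 − 3 − 2 = -3  ✗
triangle: |3−3|=0 ≤ l₃=2 ≤ 3+3=6
parity: l₁+l₂+l₃ = 8 is even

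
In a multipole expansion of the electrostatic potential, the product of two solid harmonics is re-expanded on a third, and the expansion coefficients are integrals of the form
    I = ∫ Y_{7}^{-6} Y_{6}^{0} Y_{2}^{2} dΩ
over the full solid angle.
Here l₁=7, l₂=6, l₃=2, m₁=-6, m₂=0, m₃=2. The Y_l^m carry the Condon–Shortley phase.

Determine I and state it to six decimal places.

0.000000

m-sum = -6 + 0 + 2 = -4 ≠ 0 ⇒ I = 0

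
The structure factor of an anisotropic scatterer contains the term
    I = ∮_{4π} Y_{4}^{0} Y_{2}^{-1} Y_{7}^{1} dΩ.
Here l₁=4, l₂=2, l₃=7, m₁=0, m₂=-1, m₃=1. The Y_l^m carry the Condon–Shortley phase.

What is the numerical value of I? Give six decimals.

l₃=7 ∉ [2,6] — triangle fails ⇒ I = 0

0.000000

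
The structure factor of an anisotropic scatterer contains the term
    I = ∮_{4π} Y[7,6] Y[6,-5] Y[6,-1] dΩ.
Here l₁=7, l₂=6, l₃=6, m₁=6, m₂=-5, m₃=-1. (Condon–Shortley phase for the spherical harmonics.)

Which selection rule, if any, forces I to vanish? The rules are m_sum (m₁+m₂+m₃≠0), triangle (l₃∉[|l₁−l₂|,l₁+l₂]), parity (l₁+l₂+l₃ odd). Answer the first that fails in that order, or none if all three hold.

azimuthal sum: 6 − 5 − 1 = 0  ✓
1 ≤ 6 ≤ 13 (triangle on l)  ✓
L = 7 + 6 + 6 = 19 (odd)  ✗

parity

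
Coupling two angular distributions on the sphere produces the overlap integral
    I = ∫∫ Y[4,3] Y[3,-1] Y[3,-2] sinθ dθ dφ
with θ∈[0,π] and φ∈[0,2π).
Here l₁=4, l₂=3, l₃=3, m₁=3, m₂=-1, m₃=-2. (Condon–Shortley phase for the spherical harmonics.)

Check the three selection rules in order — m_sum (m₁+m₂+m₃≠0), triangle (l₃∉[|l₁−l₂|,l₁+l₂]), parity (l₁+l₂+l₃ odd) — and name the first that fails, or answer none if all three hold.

Σmᵢ = 0  ✓
l₃∈[|l₁−l₂|,l₁+l₂]=[1,7], have l₃=3  ✓
Σlᵢ = 10 ⇒ even  ✓

none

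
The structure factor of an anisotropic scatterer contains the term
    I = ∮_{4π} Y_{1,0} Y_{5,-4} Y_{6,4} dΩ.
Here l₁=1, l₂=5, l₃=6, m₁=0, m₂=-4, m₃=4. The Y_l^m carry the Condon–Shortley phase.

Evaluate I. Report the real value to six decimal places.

Rules hold: Σm=0, L=12 even, 4≤6≤6.
N = 3·11·13 = 429
Δ = 0!·2!·10!/13! = 1/858
Racah Σ t=0..0: t=0:+1/14400 = 1/14400
⇒ 3j(1 5 6; 0 0 0)² = 6/143, sgn +1
Racah Σ t=0..0: t=0:+1/362880 = 1/362880
⇒ 3j(1 5 6; 0 -4 4)² = 10/429, sgn +1
4πI² = N·(3j₀)²·(3jₘ)² = 60/143
I = +1·√(0.41958/4π) = 0.18272698

0.182727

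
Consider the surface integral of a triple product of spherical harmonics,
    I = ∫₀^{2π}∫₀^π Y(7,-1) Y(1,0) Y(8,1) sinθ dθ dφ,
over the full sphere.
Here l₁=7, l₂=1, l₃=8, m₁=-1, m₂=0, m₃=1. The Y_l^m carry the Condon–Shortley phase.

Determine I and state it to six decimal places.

-0.242860

Rules hold: Σm=0, L=16 even, 6≤8≤8.
N = 15·3·17 = 765
Δ = 0!·14!·2!/17! = 1/2040
Racah Σ t=0..0: t=0:+1/25401600 = 1/25401600
⇒ 3j(7 1 8; 0 0 0)² = 8/255, sgn +1
Racah Σ t=0..0: t=0:+1/29030400 = 1/29030400
⇒ 3j(7 1 8; -1 0 1)² = 21/680, sgn -1
4πI² = N·(3j₀)²·(3jₘ)² = 63/85
I = -1·√(0.741176/4π) = -0.24285994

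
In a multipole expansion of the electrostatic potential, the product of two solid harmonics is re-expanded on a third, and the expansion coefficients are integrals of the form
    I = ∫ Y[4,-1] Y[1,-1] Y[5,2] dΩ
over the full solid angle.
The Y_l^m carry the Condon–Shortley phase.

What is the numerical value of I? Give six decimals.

Rules hold: Σm=0, L=10 even, 3≤5≤5.
N = 9·3·11 = 297
Δ = 0!·8!·2!/11! = 1/495
Racah Σ t=0..0: t=0:+1/576 = 1/576
⇒ 3j(4 1 5; 0 0 0)² = 5/99, sgn -1
Racah Σ t=0..0: t=0:+1/1440 = 1/1440
⇒ 3j(4 1 5; -1 -1 2)² = 7/165, sgn -1
4πI² = N·(3j₀)²·(3jₘ)² = 7/11
I = +1·√(0.636364/4π) = 0.22503380

0.225034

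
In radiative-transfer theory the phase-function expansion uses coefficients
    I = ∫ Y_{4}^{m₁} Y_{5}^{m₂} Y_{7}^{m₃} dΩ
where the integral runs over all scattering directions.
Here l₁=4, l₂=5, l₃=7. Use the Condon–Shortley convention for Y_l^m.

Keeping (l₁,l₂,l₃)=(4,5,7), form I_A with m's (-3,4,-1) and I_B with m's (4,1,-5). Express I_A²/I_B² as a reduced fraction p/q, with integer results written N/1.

529/2464

l's match ⇒ only the (l;m) 3-j factors differ between A and B.
A: triangle coeff Δ(4,5,7) = 1/6126120; Σ_t [1,2]: t=1:−1/29030400 t=2:+1/1209600 = 23/29030400; (3j)²=529/97240 [(4 5 7; -3 4 -1)], sign=+1
B: triangle coeff Δ(4,5,7) = 1/6126120; Σ_t [0,0]: t=0:+1/2073600 = 1/2073600; (3j)²=28/1105 [(4 5 7; 4 1 -5)], sign=+1
I_A²/I_B² = (529/97240)/(28/1105) = 529/2464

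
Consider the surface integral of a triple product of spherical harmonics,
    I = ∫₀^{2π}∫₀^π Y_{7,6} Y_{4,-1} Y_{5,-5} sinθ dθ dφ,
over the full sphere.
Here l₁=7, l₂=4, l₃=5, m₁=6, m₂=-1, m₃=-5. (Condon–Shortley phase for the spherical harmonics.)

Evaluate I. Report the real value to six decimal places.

Checks pass: Σm=0; 16 even; l₃=5∈[3,11].
(2·7+1)(2·4+1)(2·5+1) = 1485
Δ: 6! 8! 2! / 17! → 1/6126120
sum: t=2:+1/69120 t=3:−1/20736 t=4:+1/69120 = -1/51840
3j²(7 4 5; 0 0 0) = Δ·Π!·Σ² = 280/21879  (sign +1)
sum: t=1:−1/9676800 = -1/9676800
3j²(7 4 5; 6 -1 -5) = Δ·Π!·Σ² = 27/952  (sign -1)
combine: 4πI² = 1485·280/21879·27/952 = 2025/3757
take √, sign -1: I = -0.20710328

-0.207103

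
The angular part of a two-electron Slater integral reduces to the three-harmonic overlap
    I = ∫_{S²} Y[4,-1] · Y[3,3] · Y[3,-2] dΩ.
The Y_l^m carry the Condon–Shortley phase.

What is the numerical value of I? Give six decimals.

Checks pass: Σm=0; 10 even; l₃=3∈[1,7].
(2·4+1)(2·3+1)(2·3+1) = 441
Δ: 4! 4! 2! / 11! → 1/34650
sum: t=1:−1/72 t=2:+1/16 t=3:−1/72 = 5/144
3j²(4 3 3; 0 0 0) = Δ·Π!·Σ² = 2/77  (sign -1)
sum: t=4:+1/288 = 1/288
3j²(4 3 3; -1 3 -2) = Δ·Π!·Σ² = 5/231  (sign -1)
combine: 4πI² = 441·2/77·5/231 = 30/121
take √, sign +1: I = 0.14046335

0.140463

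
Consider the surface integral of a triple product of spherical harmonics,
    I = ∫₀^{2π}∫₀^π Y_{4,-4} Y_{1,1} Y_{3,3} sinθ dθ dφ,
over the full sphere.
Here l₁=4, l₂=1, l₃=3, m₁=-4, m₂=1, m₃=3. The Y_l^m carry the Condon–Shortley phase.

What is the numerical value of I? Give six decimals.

0.325735

Rules hold: Σm=0, L=8 even, 3≤3≤5.
N = 9·3·7 = 189
Δ = 2!·6!·0!/9! = 1/252
Racah Σ t=1..1: t=1:−1/36 = -1/36
⇒ 3j(4 1 3; 0 0 0)² = 4/63, sgn +1
Racah Σ t=2..2: t=2:+1/1440 = 1/1440
⇒ 3j(4 1 3; -4 1 3)² = 1/9, sgn +1
4πI² = N·(3j₀)²·(3jₘ)² = 4/3
I = +1·√(1.33333/4π) = 0.32573501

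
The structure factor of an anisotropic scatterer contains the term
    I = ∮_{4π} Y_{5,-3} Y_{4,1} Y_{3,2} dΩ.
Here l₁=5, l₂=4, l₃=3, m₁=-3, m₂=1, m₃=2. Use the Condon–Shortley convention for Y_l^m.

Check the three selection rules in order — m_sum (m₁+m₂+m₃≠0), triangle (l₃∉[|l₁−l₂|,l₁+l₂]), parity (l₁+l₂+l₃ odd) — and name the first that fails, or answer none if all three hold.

m₁+m₂+m₃ = -3 + 1 + 2 = 0  ✓
triangle: |5−4|=1 ≤ l₃=3 ≤ 5+4=9  ✓
parity: l₁+l₂+l₃ = 12 is even  ✓

none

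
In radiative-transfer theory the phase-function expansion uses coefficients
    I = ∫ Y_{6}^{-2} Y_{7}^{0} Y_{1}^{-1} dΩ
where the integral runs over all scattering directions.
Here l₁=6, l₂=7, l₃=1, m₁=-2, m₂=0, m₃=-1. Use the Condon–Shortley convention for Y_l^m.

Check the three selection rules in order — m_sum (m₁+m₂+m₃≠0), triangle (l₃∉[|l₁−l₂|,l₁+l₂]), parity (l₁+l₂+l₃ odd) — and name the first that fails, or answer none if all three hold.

m₁+m₂+m₃ = -2 + 0 − 1 = -3  ✗
triangle: |6−7|=1 ≤ l₃=1 ≤ 6+7=13
parity: l₁+l₂+l₃ = 14 is even

m_sum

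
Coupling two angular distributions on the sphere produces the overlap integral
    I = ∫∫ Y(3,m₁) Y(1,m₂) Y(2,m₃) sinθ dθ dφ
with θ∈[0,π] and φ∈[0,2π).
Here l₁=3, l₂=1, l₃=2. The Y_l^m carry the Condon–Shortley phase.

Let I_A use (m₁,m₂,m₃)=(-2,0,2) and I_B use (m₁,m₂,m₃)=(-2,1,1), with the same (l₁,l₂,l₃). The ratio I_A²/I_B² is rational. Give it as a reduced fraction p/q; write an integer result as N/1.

1/2

Shared (l₁,l₂,l₃)=(3,1,2): N and (l;000)² cancel in I_A²/I_B².
A: Δ = 2!·4!·0!/7! = 1/105; Racah Σ t=1..1: t=1:−1/24 = -1/24; ⇒ 3j(3 1 2; -2 0 2)² = 1/21, sgn -1
B: Δ = 2!·4!·0!/7! = 1/105; Racah Σ t=2..2: t=2:+1/12 = 1/12; ⇒ 3j(3 1 2; -2 1 1)² = 2/21, sgn -1
I_A²/I_B² = (1/21)/(2/21) = 1/2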